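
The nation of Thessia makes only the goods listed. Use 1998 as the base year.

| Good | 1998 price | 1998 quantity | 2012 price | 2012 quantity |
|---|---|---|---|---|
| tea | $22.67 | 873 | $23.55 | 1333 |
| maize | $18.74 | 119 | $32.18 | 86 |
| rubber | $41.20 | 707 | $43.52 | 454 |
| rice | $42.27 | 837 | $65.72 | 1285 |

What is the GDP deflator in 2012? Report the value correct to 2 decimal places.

131.96

Nominal GDP 2012 = 23.55·1333 + 32.18·86 + 43.52·454 + 65.72·1285 = 138367.91.
Real GDP 2012 (at 1998 prices) = 22.67·1333 + 18.74·86 + 41.20·454 + 42.27·1285 = 104852.50.
Deflator = Nominal/Real × 100 = 138367.91/104852.50 × 100 = 131.964.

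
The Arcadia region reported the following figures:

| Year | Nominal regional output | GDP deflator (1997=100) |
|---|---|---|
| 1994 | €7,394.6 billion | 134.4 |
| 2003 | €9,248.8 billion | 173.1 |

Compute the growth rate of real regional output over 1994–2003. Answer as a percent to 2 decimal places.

Deflate each year: 1994 → 7394.6/1.344 = 5501.93; 2003 → 9248.8/1.731 = 5343.04.
So real regional output changed by 5343.04/5501.93 − 1 = -0.0289, i.e. -2.89%.

-2.89%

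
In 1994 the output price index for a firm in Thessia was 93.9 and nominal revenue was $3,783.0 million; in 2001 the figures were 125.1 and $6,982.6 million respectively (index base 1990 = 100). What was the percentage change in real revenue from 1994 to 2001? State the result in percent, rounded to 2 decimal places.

Deflate each year: 1994 → 3783.0/0.939 = 4028.75; 2001 → 6982.6/1.251 = 5581.61.
So real revenue changed by 5581.61/4028.75 − 1 = 0.3854, i.e. 38.54%.

38.54%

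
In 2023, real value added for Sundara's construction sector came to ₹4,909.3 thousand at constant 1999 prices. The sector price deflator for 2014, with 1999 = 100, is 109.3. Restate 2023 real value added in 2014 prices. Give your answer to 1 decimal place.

₹5,365.9 thousand

Real value added in 2014 prices = Real value added in 1999 prices × (P_2014/P_1999) = 4909.3 × 1.093 = 5365.86.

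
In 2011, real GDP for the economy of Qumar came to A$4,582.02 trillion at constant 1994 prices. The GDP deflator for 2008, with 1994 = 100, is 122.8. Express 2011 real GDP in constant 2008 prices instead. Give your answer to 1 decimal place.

A$5,626.7 trillion

Real GDP in 2008 prices = Real GDP in 1994 prices × (P_2008/P_1994) = 4582.02 × 1.228 = 5626.72.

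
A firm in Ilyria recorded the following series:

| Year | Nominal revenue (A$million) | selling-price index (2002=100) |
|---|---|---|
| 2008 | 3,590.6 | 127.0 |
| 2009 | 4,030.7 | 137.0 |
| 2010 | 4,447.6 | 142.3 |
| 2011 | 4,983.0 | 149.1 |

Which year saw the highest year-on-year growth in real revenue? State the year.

2009: real = 4030.7/1.370 = 2942.12; growth vs 2008 (2827.24) = 4.06%.
2010: real = 4447.6/1.423 = 3125.51; growth vs 2009 (2942.12) = 6.23%.
2011: real = 4983.0/1.491 = 3342.05; growth vs 2010 (3125.51) = 6.93%.

2011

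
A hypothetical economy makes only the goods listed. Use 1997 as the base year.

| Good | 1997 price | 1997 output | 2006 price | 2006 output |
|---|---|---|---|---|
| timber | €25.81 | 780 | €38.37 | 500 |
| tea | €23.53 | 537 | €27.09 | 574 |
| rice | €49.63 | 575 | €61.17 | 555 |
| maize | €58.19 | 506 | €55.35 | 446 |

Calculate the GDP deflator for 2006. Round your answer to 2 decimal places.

116.85

Nominal GDP 2006 = 38.37·500 + 27.09·574 + 61.17·555 + 55.35·446 = 93370.11.
Real GDP 2006 (at 1997 prices) = 25.81·500 + 23.53·574 + 49.63·555 + 58.19·446 = 79908.61.
Deflator = Nominal/Real × 100 = 93370.11/79908.61 × 100 = 116.846.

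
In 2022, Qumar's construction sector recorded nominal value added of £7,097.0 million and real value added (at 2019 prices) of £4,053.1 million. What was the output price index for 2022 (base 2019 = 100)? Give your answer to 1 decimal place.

175.1

output price index = (Nominal / Real) × 100 = 7097.0 / 4053.1 × 100 = 175.10.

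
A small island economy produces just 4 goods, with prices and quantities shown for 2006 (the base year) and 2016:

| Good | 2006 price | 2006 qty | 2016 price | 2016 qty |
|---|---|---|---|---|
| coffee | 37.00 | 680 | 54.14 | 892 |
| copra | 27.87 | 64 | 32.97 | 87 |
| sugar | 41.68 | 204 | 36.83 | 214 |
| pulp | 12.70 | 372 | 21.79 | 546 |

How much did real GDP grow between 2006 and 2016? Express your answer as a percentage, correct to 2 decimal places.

27.66%

Real GDP 2006 = Nominal GDP 2006 = 37.00·680 + 27.87·64 + 41.68·204 + 12.70·372 = 40170.80.
Real GDP 2016 (at 2006 prices) = 37.00·892 + 27.87·87 + 41.68·214 + 12.70·546 = 51282.41.
Real growth = 51282.41/40170.80 − 1 = 0.2766.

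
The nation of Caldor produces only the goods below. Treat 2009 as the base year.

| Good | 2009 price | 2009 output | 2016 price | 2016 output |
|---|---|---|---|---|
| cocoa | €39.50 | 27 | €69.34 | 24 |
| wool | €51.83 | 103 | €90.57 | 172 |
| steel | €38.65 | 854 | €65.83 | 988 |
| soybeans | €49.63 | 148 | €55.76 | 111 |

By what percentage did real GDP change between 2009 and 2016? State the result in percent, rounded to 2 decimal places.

Real GDP 2009 = Nominal GDP 2009 = 39.50·27 + 51.83·103 + 38.65·854 + 49.63·148 = 46757.33.
Real GDP 2016 (at 2009 prices) = 39.50·24 + 51.83·172 + 38.65·988 + 49.63·111 = 53557.89.
Real growth = 53557.89/46757.33 − 1 = 0.1454.

14.54%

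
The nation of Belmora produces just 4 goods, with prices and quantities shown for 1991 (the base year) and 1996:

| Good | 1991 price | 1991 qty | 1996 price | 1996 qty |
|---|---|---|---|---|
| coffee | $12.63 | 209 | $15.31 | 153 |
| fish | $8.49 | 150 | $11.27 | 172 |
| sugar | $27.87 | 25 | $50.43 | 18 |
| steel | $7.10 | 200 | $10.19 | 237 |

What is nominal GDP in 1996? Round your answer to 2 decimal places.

Nominal GDP 1996 = Σ (p_1996 × q_1996) = 15.31·153 + 11.27·172 + 50.43·18 + 10.19·237 = 7603.64.

$7603.64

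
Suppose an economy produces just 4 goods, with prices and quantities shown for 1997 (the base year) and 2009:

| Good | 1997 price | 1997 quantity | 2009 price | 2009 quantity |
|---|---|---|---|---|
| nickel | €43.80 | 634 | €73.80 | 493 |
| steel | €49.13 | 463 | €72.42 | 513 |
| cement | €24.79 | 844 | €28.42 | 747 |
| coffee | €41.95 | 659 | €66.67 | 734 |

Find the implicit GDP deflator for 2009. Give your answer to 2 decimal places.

Nominal GDP 2009 = 73.80·493 + 72.42·513 + 28.42·747 + 66.67·734 = 143700.38.
Real GDP 2009 (at 1997 prices) = 43.80·493 + 49.13·513 + 24.79·747 + 41.95·734 = 96106.52.
Deflator = Nominal/Real × 100 = 143700.38/96106.52 × 100 = 149.522.

149.52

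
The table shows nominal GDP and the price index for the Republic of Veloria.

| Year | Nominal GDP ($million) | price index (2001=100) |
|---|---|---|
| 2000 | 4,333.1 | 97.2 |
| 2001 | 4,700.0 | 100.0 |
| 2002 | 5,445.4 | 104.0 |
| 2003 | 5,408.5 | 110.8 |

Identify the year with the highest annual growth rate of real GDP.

2002

2001: real = 4700.0/1.000 = 4700.00; growth vs 2000 (4457.92) = 5.43%.
2002: real = 5445.4/1.040 = 5235.96; growth vs 2001 (4700.00) = 11.40%.
2003: real = 5408.5/1.108 = 4881.32; growth vs 2002 (5235.96) = -6.77%.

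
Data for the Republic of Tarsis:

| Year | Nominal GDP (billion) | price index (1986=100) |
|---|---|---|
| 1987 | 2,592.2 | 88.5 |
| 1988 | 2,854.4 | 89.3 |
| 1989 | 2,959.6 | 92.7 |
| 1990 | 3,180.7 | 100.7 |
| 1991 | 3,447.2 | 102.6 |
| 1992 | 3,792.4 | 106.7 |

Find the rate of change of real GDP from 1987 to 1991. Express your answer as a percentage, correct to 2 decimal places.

Real GDP 1987 = 2592.2/0.885 = 2929.04.
Real GDP 1991 = 3447.2/1.026 = 3359.84.
Change = 3359.84/2929.04 − 1 = 0.1471.

14.71%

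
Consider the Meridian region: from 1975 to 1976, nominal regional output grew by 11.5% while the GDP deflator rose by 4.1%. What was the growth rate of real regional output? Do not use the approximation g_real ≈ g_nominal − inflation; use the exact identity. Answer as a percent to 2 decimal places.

(1 + g_nom) = (1 + g_real)(1 + π), so g_real = 1.1150 / 1.0410 − 1 = 0.07109.

7.11%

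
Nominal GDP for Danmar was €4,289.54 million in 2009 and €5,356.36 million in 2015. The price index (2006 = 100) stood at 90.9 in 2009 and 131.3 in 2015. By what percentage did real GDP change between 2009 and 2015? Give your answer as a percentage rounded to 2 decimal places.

-13.55%

Real GDP 2009 = 4289.54 / 0.909 = 4718.97.
Real GDP 2015 = 5356.36 / 1.313 = 4079.48.
Real growth = 4079.48 / 4718.97 − 1 = -0.1355.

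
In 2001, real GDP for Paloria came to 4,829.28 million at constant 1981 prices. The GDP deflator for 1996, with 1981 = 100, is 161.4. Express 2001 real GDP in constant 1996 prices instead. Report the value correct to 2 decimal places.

Real GDP in 1996 prices = Real GDP in 1981 prices × (P_1996/P_1981) = 4829.28 × 1.614 = 7794.46.

7,794.46 million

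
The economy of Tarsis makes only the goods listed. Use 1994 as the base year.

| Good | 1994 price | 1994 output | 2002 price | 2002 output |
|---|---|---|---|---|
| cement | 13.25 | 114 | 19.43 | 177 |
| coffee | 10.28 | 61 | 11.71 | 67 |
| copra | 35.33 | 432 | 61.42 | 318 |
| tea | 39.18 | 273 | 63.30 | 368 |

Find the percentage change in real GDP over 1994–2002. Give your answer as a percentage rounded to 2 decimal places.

2.10%

Real GDP 1994 = Nominal GDP 1994 = 13.25·114 + 10.28·61 + 35.33·432 + 39.18·273 = 28096.28.
Real GDP 2002 (at 1994 prices) = 13.25·177 + 10.28·67 + 35.33·318 + 39.18·368 = 28687.19.
Real growth = 28687.19/28096.28 − 1 = 0.0210.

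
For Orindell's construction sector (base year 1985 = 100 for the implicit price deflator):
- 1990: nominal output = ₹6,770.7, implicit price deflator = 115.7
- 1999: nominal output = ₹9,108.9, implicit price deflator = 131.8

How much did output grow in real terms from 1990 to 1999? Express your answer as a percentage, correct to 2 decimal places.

18.10%

Real output 1990 = 6770.7 / 1.157 = 5851.94.
Real output 1999 = 9108.9 / 1.318 = 6911.15.
Real growth = 6911.15 / 5851.94 − 1 = 0.1810.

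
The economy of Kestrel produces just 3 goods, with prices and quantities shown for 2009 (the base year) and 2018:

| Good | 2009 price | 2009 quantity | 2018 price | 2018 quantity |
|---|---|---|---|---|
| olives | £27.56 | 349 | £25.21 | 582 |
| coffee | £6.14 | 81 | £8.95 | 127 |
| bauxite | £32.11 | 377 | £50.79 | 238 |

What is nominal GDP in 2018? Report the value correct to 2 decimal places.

Nominal GDP 2018 = Σ (p_2018 × q_2018) = 25.21·582 + 8.95·127 + 50.79·238 = 27896.89.

£27896.89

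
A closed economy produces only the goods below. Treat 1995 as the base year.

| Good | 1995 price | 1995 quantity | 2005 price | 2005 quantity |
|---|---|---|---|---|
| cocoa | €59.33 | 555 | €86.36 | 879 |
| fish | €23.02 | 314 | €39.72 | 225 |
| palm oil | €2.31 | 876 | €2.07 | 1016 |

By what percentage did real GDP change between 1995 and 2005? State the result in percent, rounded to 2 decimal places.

Real GDP 1995 = Nominal GDP 1995 = 59.33·555 + 23.02·314 + 2.31·876 = 42179.99.
Real GDP 2005 (at 1995 prices) = 59.33·879 + 23.02·225 + 2.31·1016 = 59677.53.
Real growth = 59677.53/42179.99 − 1 = 0.4148.

41.48%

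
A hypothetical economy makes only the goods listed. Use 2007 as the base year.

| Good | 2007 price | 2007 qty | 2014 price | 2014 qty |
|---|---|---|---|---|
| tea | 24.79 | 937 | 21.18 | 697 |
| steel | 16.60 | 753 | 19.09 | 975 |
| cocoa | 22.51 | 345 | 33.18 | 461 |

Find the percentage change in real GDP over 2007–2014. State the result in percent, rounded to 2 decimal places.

0.80%

Real GDP 2007 = Nominal GDP 2007 = 24.79·937 + 16.60·753 + 22.51·345 = 43493.98.
Real GDP 2014 (at 2007 prices) = 24.79·697 + 16.60·975 + 22.51·461 = 43840.74.
Real growth = 43840.74/43493.98 − 1 = 0.0080.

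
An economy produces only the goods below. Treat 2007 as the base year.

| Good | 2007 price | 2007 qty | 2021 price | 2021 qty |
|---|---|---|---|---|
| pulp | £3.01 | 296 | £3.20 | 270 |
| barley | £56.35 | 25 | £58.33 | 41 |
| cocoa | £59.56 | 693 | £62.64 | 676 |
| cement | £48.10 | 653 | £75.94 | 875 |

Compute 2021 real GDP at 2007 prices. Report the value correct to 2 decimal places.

£85473.11

Real GDP 2021 = Σ (p_2007 × q_2021) = 3.01·270 + 56.35·41 + 59.56·676 + 48.10·875 = 85473.11.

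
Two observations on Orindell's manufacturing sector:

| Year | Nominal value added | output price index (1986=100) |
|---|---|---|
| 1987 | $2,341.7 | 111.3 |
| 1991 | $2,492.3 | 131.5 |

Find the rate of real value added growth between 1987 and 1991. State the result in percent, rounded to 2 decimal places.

-9.92%

Real value added 1987 = 2341.7 / 1.113 = 2103.95.
Real value added 1991 = 2492.3 / 1.315 = 1895.29.
Real growth = 1895.29 / 2103.95 − 1 = -0.0992.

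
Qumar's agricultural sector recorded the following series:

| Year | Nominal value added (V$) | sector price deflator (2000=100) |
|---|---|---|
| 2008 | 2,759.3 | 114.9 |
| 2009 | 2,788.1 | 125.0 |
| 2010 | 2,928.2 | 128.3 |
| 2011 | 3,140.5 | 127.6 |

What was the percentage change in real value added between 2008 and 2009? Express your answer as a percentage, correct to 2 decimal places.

-7.12%

Real value added 2008 = 2759.3/1.149 = 2401.48.
Real value added 2009 = 2788.1/1.250 = 2230.48.
Change = 2230.48/2401.48 − 1 = -0.0712.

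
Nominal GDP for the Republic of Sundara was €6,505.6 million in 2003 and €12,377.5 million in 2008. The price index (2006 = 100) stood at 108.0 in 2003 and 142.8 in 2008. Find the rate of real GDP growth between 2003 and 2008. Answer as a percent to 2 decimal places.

Real GDP 2003 = 6505.6 / 1.080 = 6023.70.
Real GDP 2008 = 12377.5 / 1.428 = 8667.72.
Real growth = 8667.72 / 6023.70 − 1 = 0.4389.

43.89%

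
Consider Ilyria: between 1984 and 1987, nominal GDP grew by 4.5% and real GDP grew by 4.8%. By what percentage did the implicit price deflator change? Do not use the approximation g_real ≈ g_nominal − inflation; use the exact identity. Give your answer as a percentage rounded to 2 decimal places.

-0.29%

(1 + g_nom) = (1 + g_real)(1 + π), so π = 1.0450 / 1.0480 − 1 = -0.00286.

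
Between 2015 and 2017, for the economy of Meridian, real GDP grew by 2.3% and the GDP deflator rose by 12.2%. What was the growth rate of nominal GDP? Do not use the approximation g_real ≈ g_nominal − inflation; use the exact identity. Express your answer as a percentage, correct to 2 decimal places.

14.78%

(1 + g_nom) = (1 + g_real)(1 + π) = 1.0230 × 1.1220 = 1.14781.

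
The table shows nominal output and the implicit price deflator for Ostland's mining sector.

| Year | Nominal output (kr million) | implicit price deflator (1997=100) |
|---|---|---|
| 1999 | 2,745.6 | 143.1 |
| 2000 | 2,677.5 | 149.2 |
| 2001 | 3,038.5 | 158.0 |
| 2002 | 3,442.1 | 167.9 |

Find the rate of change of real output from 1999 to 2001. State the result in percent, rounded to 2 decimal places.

0.23%

Real output 1999 = 2745.6/1.431 = 1918.66.
Real output 2001 = 3038.5/1.580 = 1923.10.
Change = 1923.10/1918.66 − 1 = 0.0023.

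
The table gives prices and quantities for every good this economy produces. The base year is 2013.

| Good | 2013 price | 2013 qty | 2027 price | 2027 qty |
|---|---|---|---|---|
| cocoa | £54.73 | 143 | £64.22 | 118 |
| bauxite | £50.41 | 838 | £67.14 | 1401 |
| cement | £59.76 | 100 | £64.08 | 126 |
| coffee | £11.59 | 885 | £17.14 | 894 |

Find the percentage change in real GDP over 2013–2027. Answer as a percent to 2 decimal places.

43.24%

Real GDP 2013 = Nominal GDP 2013 = 54.73·143 + 50.41·838 + 59.76·100 + 11.59·885 = 66303.12.
Real GDP 2027 (at 2013 prices) = 54.73·118 + 50.41·1401 + 59.76·126 + 11.59·894 = 94973.77.
Real growth = 94973.77/66303.12 − 1 = 0.4324.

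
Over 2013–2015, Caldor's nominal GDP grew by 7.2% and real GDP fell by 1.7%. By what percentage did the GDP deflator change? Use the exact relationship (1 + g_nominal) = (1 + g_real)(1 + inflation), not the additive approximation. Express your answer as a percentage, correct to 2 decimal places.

9.05%

(1 + g_nom) = (1 + g_real)(1 + π), so π = 1.0720 / 0.9830 − 1 = 0.09054.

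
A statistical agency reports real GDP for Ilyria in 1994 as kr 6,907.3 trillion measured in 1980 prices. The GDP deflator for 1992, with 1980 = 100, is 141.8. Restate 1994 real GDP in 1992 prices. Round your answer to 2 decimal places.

Real GDP in 1992 prices = Real GDP in 1980 prices × (P_1992/P_1980) = 6907.3 × 1.418 = 9794.55.

kr 9,794.55 trillion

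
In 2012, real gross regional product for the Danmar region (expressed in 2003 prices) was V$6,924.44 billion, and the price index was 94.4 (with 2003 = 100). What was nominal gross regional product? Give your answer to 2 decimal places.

V$6,536.67 billion

Nominal gross regional product = Real × (price index/100) = 6924.44 × 0.944 = 6536.67.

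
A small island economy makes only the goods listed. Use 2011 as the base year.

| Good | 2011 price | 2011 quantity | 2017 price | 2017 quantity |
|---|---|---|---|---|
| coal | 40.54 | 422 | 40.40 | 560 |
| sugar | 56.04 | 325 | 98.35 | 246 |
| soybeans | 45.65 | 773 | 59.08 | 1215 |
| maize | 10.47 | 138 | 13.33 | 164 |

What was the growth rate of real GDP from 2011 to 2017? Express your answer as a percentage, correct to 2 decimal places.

30.00%

Real GDP 2011 = Nominal GDP 2011 = 40.54·422 + 56.04·325 + 45.65·773 + 10.47·138 = 72053.19.
Real GDP 2017 (at 2011 prices) = 40.54·560 + 56.04·246 + 45.65·1215 + 10.47·164 = 93670.07.
Real growth = 93670.07/72053.19 − 1 = 0.3000.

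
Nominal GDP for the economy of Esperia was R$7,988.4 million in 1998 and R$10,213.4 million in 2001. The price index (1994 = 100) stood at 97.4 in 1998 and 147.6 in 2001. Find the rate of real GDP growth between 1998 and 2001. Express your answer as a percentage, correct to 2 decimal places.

Real GDP 1998 = 7988.4 / 0.974 = 8201.64.
Real GDP 2001 = 10213.4 / 1.476 = 6919.65.
Real growth = 6919.65 / 8201.64 − 1 = -0.1563.

-15.63%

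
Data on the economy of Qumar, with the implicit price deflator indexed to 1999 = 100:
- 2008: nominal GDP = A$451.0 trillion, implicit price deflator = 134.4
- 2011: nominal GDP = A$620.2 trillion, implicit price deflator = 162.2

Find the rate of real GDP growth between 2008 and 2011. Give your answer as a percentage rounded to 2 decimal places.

Real GDP 2008 = 451.0 / 1.344 = 335.57.
Real GDP 2011 = 620.2 / 1.622 = 382.37.
Real growth = 382.37 / 335.57 − 1 = 0.1395.

13.95%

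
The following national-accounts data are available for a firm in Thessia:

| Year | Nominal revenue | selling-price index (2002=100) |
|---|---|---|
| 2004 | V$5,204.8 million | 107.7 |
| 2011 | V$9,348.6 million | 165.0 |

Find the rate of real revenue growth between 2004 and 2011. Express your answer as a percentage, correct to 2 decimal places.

17.24%

Deflate each year: 2004 → 5204.8/1.077 = 4832.68; 2011 → 9348.6/1.650 = 5665.82.
So real revenue changed by 5665.82/4832.68 − 1 = 0.1724, i.e. 17.24%.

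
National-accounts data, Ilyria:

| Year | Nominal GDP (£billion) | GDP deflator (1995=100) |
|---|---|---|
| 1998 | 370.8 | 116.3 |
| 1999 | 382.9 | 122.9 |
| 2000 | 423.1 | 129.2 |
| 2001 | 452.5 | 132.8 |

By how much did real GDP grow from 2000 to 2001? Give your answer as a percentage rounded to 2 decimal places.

4.05%

Real GDP 2000 = 423.1/1.292 = 327.48.
Real GDP 2001 = 452.5/1.328 = 340.74.
Change = 340.74/327.48 − 1 = 0.0405.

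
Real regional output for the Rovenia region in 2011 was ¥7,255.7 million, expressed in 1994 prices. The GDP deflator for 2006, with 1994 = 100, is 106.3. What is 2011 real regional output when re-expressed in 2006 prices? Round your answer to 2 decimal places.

Real regional output in 2006 prices = Real regional output in 1994 prices × (P_2006/P_1994) = 7255.7 × 1.063 = 7712.81.

¥7,712.81 million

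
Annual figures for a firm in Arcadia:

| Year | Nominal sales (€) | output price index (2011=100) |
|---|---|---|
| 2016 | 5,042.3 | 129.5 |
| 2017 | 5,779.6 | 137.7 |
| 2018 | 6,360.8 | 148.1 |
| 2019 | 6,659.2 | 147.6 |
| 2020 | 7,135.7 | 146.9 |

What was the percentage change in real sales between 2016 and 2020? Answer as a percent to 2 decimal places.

24.75%

Real sales 2016 = 5042.3/1.295 = 3893.67.
Real sales 2020 = 7135.7/1.469 = 4857.52.
Change = 4857.52/3893.67 − 1 = 0.2475.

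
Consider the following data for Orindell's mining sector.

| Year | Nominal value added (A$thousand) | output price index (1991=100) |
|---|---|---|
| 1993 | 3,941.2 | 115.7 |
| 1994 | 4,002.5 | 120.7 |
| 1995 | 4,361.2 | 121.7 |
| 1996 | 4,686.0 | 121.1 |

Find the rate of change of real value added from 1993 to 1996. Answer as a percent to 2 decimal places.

Real value added 1993 = 3941.2/1.157 = 3406.40.
Real value added 1996 = 4686.0/1.211 = 3869.53.
Change = 3869.53/3406.40 − 1 = 0.1360.

13.60%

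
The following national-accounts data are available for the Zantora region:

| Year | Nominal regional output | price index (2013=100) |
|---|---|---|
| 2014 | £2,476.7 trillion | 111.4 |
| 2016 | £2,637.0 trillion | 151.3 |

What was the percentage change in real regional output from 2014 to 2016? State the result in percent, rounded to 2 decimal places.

-21.61%

Deflate each year: 2014 → 2476.7/1.114 = 2223.25; 2016 → 2637.0/1.513 = 1742.89.
So real regional output changed by 1742.89/2223.25 − 1 = -0.2161, i.e. -21.61%.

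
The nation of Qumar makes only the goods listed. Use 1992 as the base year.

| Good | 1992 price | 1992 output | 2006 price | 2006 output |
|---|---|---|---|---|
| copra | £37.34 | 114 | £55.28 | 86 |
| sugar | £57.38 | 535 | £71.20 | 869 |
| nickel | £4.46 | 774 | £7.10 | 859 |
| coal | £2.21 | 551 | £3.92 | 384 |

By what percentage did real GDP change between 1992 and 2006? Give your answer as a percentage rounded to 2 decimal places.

Real GDP 1992 = Nominal GDP 1992 = 37.34·114 + 57.38·535 + 4.46·774 + 2.21·551 = 39624.81.
Real GDP 2006 (at 1992 prices) = 37.34·86 + 57.38·869 + 4.46·859 + 2.21·384 = 57754.24.
Real growth = 57754.24/39624.81 − 1 = 0.4575.

45.75%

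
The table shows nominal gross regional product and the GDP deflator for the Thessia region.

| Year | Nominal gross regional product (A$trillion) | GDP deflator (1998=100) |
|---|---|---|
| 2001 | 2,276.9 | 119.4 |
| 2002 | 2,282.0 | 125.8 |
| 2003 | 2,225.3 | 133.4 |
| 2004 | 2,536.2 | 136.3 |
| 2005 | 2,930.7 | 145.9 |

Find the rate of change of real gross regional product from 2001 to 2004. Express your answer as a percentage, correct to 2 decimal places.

Real gross regional product 2001 = 2276.9/1.194 = 1906.95.
Real gross regional product 2004 = 2536.2/1.363 = 1860.75.
Change = 1860.75/1906.95 − 1 = -0.0242.

-2.42%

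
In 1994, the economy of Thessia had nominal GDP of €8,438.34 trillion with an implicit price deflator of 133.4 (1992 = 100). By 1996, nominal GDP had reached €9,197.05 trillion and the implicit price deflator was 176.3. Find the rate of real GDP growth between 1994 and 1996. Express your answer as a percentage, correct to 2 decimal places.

-17.53%

Real GDP 1994 = 8438.34 / 1.334 = 6325.59.
Real GDP 1996 = 9197.05 / 1.763 = 5216.70.
Real growth = 5216.70 / 6325.59 − 1 = -0.1753.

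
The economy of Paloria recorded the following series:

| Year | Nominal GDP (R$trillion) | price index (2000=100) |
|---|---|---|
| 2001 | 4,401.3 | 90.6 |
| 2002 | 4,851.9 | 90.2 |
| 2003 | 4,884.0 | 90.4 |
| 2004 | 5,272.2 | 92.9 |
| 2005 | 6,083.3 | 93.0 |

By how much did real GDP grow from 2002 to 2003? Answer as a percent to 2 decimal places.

Real GDP 2002 = 4851.9/0.902 = 5379.05.
Real GDP 2003 = 4884.0/0.904 = 5402.65.
Change = 5402.65/5379.05 − 1 = 0.0044.

0.44%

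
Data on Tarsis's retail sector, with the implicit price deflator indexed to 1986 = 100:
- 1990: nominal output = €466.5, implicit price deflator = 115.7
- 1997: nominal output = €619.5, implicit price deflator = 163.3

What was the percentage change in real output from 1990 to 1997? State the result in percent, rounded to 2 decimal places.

Deflate each year: 1990 → 466.5/1.157 = 403.20; 1997 → 619.5/1.633 = 379.36.
So real output changed by 379.36/403.20 − 1 = -0.0591, i.e. -5.91%.

-5.91%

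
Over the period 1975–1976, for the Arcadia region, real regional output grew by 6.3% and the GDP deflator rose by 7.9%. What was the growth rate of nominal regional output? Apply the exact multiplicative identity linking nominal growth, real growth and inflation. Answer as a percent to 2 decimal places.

14.70%

(1 + g_nom) = (1 + g_real)(1 + π) = 1.0630 × 1.0790 = 1.14698.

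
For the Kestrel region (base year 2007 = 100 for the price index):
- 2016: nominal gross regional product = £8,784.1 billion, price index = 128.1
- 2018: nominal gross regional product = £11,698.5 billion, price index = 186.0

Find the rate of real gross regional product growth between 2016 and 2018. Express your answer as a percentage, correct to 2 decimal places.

Deflate each year: 2016 → 8784.1/1.281 = 6857.22; 2018 → 11698.5/1.860 = 6289.52.
So real gross regional product changed by 6289.52/6857.22 − 1 = -0.0828, i.e. -8.28%.

-8.28%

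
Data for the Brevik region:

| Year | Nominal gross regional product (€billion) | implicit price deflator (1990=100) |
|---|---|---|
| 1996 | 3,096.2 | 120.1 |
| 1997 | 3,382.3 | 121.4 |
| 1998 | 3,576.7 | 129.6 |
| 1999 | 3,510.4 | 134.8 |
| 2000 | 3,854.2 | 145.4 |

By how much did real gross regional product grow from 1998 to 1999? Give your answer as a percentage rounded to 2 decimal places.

Real gross regional product 1998 = 3576.7/1.296 = 2759.80.
Real gross regional product 1999 = 3510.4/1.348 = 2604.15.
Change = 2604.15/2759.80 − 1 = -0.0564.

-5.64%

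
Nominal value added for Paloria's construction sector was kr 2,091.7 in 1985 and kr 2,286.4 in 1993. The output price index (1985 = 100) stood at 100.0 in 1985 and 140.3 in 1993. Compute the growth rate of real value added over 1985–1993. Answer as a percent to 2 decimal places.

-22.09%

Deflate each year: 1985 → 2091.7/1.000 = 2091.70; 1993 → 2286.4/1.403 = 1629.65.
So real value added changed by 1629.65/2091.70 − 1 = -0.2209, i.e. -22.09%.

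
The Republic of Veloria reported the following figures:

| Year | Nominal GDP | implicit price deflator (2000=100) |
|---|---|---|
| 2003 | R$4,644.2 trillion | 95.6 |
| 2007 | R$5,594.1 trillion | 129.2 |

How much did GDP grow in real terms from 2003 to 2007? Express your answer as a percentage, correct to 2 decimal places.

Deflate each year: 2003 → 4644.2/0.956 = 4857.95; 2007 → 5594.1/1.292 = 4329.80.
So real GDP changed by 4329.80/4857.95 − 1 = -0.1087, i.e. -10.87%.

-10.87%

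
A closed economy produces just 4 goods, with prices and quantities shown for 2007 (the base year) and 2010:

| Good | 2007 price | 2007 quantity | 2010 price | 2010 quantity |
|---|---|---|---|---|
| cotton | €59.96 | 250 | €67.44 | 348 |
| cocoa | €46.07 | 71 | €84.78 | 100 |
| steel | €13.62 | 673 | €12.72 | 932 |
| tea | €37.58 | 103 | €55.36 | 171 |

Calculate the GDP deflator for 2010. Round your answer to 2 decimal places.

Nominal GDP 2010 = 67.44·348 + 84.78·100 + 12.72·932 + 55.36·171 = 53268.72.
Real GDP 2010 (at 2007 prices) = 59.96·348 + 46.07·100 + 13.62·932 + 37.58·171 = 44593.10.
Deflator = Nominal/Real × 100 = 53268.72/44593.10 × 100 = 119.455.

119.46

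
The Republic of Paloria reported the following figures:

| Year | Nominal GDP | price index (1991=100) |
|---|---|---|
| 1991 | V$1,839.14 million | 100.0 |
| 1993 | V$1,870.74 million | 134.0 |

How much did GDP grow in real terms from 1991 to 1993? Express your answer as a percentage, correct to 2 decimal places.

-24.09%

Deflate each year: 1991 → 1839.14/1.000 = 1839.14; 1993 → 1870.74/1.340 = 1396.07.
So real GDP changed by 1396.07/1839.14 − 1 = -0.2409, i.e. -24.09%.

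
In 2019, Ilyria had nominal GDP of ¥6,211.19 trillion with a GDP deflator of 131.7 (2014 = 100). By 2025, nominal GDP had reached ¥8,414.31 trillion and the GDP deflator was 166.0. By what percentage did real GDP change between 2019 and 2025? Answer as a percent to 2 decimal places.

7.48%

Real GDP 2019 = 6211.19 / 1.317 = 4716.17.
Real GDP 2025 = 8414.31 / 1.660 = 5068.86.
Real growth = 5068.86 / 4716.17 − 1 = 0.0748.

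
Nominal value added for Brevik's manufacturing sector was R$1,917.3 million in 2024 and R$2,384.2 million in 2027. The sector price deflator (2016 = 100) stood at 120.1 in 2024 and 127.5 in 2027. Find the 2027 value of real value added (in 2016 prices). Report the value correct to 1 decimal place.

Real value added = Nominal / (sector price deflator/100) = 2384.2 / 1.275 = 1869.96.

R$1,870.0 million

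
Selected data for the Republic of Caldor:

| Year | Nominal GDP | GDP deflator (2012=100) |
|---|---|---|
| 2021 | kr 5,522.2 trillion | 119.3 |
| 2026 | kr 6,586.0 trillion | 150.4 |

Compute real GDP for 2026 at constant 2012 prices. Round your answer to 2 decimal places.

Real GDP = Nominal / (GDP deflator/100) = 6586.0 / 1.504 = 4378.99.

kr 4,378.99 trillion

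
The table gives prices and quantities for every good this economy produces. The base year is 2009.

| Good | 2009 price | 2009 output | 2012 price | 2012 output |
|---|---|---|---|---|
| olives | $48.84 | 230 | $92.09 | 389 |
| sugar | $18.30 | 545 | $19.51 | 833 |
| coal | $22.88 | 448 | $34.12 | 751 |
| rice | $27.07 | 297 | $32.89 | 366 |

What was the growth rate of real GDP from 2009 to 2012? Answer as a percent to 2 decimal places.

55.29%

Real GDP 2009 = Nominal GDP 2009 = 48.84·230 + 18.30·545 + 22.88·448 + 27.07·297 = 39496.73.
Real GDP 2012 (at 2009 prices) = 48.84·389 + 18.30·833 + 22.88·751 + 27.07·366 = 61333.16.
Real growth = 61333.16/39496.73 − 1 = 0.5529.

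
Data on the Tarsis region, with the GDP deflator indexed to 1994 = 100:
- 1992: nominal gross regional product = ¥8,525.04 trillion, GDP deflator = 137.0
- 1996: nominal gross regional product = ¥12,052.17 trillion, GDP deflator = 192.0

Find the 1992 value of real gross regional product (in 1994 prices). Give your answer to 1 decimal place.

¥6,222.7 trillion

Real gross regional product = Nominal / (GDP deflator/100) = 8525.04 / 1.370 = 6222.66.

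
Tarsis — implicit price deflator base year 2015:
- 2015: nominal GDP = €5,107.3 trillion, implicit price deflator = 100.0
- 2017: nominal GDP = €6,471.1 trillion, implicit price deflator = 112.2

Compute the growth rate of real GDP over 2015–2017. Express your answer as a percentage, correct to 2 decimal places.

12.93%

Deflate each year: 2015 → 5107.3/1.000 = 5107.30; 2017 → 6471.1/1.122 = 5767.47.
So real GDP changed by 5767.47/5107.30 − 1 = 0.1293, i.e. 12.93%.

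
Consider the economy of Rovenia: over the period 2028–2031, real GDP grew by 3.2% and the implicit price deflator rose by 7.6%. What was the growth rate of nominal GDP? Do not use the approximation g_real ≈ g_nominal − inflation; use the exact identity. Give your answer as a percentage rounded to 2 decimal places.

(1 + g_nom) = (1 + g_real)(1 + π) = 1.0320 × 1.0760 = 1.11043.

11.04%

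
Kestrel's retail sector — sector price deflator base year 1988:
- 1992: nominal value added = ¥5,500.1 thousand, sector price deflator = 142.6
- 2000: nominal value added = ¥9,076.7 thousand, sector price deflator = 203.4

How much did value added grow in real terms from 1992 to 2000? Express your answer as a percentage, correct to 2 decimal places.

Real value added 1992 = 5500.1 / 1.426 = 3857.01.
Real value added 2000 = 9076.7 / 2.034 = 4462.49.
Real growth = 4462.49 / 3857.01 − 1 = 0.1570.

15.70%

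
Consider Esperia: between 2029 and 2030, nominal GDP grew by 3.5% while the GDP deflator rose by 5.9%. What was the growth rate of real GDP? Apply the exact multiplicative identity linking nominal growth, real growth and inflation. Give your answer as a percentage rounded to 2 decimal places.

-2.27%

(1 + g_nom) = (1 + g_real)(1 + π), so g_real = 1.0350 / 1.0590 − 1 = -0.02266.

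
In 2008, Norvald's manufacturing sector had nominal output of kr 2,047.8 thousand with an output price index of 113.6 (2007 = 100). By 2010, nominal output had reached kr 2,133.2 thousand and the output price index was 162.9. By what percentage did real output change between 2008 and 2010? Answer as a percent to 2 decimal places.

Deflate each year: 2008 → 2047.8/1.136 = 1802.64; 2010 → 2133.2/1.629 = 1309.52.
So real output changed by 1309.52/1802.64 − 1 = -0.2736, i.e. -27.36%.

-27.36%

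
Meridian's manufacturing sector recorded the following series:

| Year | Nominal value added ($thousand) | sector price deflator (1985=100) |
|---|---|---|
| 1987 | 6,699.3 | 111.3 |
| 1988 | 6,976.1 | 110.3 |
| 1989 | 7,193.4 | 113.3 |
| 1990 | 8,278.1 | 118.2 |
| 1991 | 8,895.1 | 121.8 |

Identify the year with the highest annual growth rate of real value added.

1988: real = 6976.1/1.103 = 6324.66; growth vs 1987 (6019.14) = 5.08%.
1989: real = 7193.4/1.133 = 6348.98; growth vs 1988 (6324.66) = 0.38%.
1990: real = 8278.1/1.182 = 7003.47; growth vs 1989 (6348.98) = 10.31%.
1991: real = 8895.1/1.218 = 7303.04; growth vs 1990 (7003.47) = 4.28%.

1990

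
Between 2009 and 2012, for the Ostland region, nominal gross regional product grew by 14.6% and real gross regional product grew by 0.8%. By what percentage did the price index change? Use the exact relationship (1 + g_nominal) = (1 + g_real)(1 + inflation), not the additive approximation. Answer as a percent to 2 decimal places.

(1 + g_nom) = (1 + g_real)(1 + π), so π = 1.1460 / 1.0080 − 1 = 0.13690.

13.69%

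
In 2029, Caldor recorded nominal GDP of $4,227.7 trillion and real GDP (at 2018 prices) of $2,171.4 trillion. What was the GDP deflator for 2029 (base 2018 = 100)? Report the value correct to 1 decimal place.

GDP deflator = (Nominal / Real) × 100 = 4227.7 / 2171.4 × 100 = 194.70.

194.7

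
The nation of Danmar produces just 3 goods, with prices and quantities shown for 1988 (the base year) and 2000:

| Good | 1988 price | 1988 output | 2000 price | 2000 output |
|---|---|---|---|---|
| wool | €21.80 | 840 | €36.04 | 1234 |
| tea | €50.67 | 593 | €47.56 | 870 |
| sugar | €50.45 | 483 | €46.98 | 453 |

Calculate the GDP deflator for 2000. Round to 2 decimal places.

114.17

Nominal GDP 2000 = 36.04·1234 + 47.56·870 + 46.98·453 = 107132.50.
Real GDP 2000 (at 1988 prices) = 21.80·1234 + 50.67·870 + 50.45·453 = 93837.95.
Deflator = Nominal/Real × 100 = 107132.50/93837.95 × 100 = 114.168.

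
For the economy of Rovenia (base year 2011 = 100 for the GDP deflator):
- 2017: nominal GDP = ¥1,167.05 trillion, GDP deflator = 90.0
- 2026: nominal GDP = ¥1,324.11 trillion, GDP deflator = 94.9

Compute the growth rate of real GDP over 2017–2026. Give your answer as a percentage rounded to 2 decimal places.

7.60%

Real GDP 2017 = 1167.05 / 0.900 = 1296.72.
Real GDP 2026 = 1324.11 / 0.949 = 1395.27.
Real growth = 1395.27 / 1296.72 − 1 = 0.0760.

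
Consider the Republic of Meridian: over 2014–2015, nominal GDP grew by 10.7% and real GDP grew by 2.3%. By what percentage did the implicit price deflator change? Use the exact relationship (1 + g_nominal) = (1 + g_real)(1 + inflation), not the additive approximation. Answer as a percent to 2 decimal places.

8.21%

(1 + g_nom) = (1 + g_real)(1 + π), so π = 1.1070 / 1.0230 − 1 = 0.08211.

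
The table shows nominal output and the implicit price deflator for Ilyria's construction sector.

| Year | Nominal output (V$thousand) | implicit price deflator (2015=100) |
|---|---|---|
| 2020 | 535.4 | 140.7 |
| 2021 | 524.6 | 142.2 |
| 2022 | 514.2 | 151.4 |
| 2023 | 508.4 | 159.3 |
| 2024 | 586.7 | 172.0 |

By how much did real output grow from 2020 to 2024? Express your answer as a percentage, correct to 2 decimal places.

Real output 2020 = 535.4/1.407 = 380.53.
Real output 2024 = 586.7/1.720 = 341.10.
Change = 341.10/380.53 − 1 = -0.1036.

-10.36%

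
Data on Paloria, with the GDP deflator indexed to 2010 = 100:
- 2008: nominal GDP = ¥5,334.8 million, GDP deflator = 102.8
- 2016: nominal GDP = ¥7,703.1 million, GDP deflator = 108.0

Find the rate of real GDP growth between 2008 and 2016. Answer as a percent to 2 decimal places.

37.44%

Real GDP 2008 = 5334.8 / 1.028 = 5189.49.
Real GDP 2016 = 7703.1 / 1.080 = 7132.50.
Real growth = 7132.50 / 5189.49 − 1 = 0.3744.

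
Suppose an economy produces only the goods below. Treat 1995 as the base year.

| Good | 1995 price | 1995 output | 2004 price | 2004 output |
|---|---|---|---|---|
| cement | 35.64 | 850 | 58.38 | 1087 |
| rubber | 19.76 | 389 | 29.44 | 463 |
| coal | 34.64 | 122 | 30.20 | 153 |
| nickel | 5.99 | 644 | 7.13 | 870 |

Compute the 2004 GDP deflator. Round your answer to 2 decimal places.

150.53

Nominal GDP 2004 = 58.38·1087 + 29.44·463 + 30.20·153 + 7.13·870 = 87913.48.
Real GDP 2004 (at 1995 prices) = 35.64·1087 + 19.76·463 + 34.64·153 + 5.99·870 = 58400.78.
Deflator = Nominal/Real × 100 = 87913.48/58400.78 × 100 = 150.535.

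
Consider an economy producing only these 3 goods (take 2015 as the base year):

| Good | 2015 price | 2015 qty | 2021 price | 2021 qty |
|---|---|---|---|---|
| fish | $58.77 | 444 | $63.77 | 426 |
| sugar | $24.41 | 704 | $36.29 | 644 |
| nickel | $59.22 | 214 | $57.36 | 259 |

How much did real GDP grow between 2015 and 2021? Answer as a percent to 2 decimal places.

Real GDP 2015 = Nominal GDP 2015 = 58.77·444 + 24.41·704 + 59.22·214 = 55951.60.
Real GDP 2021 (at 2015 prices) = 58.77·426 + 24.41·644 + 59.22·259 = 56094.04.
Real growth = 56094.04/55951.60 − 1 = 0.0025.

0.25%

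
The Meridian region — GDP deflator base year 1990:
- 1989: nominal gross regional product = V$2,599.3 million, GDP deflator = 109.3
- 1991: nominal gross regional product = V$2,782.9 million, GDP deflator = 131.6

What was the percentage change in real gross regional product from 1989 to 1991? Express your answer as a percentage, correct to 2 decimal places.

-11.08%

Deflate each year: 1989 → 2599.3/1.093 = 2378.13; 1991 → 2782.9/1.316 = 2114.67.
So real gross regional product changed by 2114.67/2378.13 − 1 = -0.1108, i.e. -11.08%.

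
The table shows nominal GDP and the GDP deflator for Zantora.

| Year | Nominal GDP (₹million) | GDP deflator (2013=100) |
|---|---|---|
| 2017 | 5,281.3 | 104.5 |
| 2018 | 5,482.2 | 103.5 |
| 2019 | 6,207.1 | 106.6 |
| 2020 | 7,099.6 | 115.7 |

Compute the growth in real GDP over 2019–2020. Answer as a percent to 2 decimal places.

Real GDP 2019 = 6207.1/1.066 = 5822.80.
Real GDP 2020 = 7099.6/1.157 = 6136.21.
Change = 6136.21/5822.80 − 1 = 0.0538.

5.38%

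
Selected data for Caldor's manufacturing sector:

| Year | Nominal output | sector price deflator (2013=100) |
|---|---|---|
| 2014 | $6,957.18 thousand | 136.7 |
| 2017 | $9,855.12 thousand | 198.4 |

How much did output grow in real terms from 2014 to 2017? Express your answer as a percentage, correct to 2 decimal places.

-2.40%

Deflate each year: 2014 → 6957.18/1.367 = 5089.38; 2017 → 9855.12/1.984 = 4967.30.
So real output changed by 4967.30/5089.38 − 1 = -0.0240, i.e. -2.40%.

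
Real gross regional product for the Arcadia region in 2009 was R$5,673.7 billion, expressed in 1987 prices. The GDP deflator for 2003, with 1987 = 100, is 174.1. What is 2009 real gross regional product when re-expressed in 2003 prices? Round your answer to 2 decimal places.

R$9,877.91 billion

Real gross regional product in 2003 prices = Real gross regional product in 1987 prices × (P_2003/P_1987) = 5673.7 × 1.741 = 9877.91.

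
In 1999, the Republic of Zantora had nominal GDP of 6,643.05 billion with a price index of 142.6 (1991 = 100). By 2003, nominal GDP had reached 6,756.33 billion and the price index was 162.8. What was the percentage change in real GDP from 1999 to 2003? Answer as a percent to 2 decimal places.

-10.91%

Deflate each year: 1999 → 6643.05/1.426 = 4658.52; 2003 → 6756.33/1.628 = 4150.08.
So real GDP changed by 4150.08/4658.52 − 1 = -0.1091, i.e. -10.91%.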